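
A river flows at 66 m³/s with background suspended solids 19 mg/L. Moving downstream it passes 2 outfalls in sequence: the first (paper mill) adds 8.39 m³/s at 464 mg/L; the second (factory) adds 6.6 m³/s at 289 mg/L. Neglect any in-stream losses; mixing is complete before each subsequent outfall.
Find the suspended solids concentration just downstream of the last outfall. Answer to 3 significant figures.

87.1 mg/L

Outfall 1: combined Q = 74.39 m³/s; C = (66.00·19.00 + 8.390·464.0)/74.39 = 69.19 mg/L.
Outfall 2: combined Q = 80.99 m³/s; C = (74.39·69.19 + 6.600·289.0)/80.99 = 87.10 mg/L.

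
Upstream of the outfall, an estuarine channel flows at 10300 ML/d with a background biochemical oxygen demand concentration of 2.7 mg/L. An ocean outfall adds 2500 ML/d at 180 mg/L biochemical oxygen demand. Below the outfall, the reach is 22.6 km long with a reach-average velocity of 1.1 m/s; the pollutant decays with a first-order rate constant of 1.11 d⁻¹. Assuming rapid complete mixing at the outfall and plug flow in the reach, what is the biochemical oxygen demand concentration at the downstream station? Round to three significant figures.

28.7 mg/L

Conservation of mass: C = (10300·2.700 + 2500·180.0) / 12800 = 477800/12800 = 37.33 mg/L.
Travel time t = 22.6·1000 / 1.1 = 20550 s = 5.707 h.
First-order decay: C = 37.33·exp(−k·t) = 37.33·0.7680 = 28.67 mg/L.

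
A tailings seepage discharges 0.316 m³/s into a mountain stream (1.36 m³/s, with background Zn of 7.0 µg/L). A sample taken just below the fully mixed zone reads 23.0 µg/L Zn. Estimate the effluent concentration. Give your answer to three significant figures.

91.9 µg/L

Mass balance: 1.360·7.000 + 0.3160·Cₑ = 1.676·23.00
→ Cₑ = (1.676·23.00 − 1.360·7.000) / 0.3160 = 91.86 µg/L.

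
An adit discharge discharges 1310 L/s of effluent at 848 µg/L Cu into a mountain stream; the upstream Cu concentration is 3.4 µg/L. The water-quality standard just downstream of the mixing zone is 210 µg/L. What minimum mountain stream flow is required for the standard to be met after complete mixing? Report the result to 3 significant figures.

4050 L/s

Set C_mix = 210: (Q·3.400 + 1310·848.0) / (Q + 1310) = 210
→ Q = 1310·(848.0 − 210)/(210 − 3.400) = 4045 L/s.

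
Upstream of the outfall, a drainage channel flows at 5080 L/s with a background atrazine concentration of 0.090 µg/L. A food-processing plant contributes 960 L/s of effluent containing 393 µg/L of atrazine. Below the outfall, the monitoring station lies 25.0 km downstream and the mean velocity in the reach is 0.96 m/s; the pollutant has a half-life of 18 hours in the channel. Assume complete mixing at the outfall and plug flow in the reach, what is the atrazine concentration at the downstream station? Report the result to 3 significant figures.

Mass balance: C = (5080·0.09000 + 960.0·393.0) / 6040 = 377700/6040 = 62.54 µg/L.
Travel time t = 25.0·1000 / 0.96 = 26040 s = 7.234 h.
Half-life 18 h → k = ln 2 / 18 = 0.03851 h⁻¹ = 0.9242 d⁻¹.
First-order decay: C = 62.54·exp(−k·t) = 62.54·0.7569 = 47.33 µg/L.

47.3 µg/L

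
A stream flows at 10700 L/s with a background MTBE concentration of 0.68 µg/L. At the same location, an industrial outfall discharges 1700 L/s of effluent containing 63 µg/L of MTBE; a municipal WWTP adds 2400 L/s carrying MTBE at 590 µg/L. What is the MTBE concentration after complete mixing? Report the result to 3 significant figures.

Conservation of mass: C = (10700·0.6800 + 1700·63.00 + 2400·590.0) / 14800 = 1530000/14800 = 103.4 µg/L.

103 µg/L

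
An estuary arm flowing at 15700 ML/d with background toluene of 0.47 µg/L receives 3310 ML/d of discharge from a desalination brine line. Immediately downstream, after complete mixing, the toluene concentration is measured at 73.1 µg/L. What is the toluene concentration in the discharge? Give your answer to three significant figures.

Mass balance: 15700·0.4700 + 3310·Cₑ = 19010·73.10
→ Cₑ = (19010·73.10 − 15700·0.4700) / 3310 = 417.6 µg/L.

418 µg/L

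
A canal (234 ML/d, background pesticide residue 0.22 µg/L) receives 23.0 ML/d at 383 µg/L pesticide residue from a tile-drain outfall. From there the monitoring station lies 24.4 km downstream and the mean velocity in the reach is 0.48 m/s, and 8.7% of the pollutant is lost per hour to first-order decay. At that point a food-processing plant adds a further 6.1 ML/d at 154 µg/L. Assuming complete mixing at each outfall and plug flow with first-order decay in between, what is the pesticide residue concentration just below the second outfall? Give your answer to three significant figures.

12.9 µg/L

After mixing, C = (234.0·0.2200 + 23.00·383.0) / 257.0 = 8860/257.0 = 34.48 µg/L; combined flow 257.0 ML/d.
Travel time t = 24.4·1000 / 0.48 = 50830 s = 14.12 h.
8.7%/h lost → k = −ln(1 − 0.087) = 0.09102 h⁻¹.
After decay, C = 34.48 × e^(−kt) = 34.48 × 0.2766 = 9.536 µg/L.
Second outfall: C = (257.0·9.536 + 6.100·154.0)/263.1 = 12.89 µg/L.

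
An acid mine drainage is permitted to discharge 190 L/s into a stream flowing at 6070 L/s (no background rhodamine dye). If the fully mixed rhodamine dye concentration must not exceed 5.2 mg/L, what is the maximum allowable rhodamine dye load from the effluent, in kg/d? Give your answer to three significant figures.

2810 kg/d

Mass balance at the limit: 6070·0 + 190.0·Cₑ = 6260·5.2 → Cₑ = 171.3 mg/L.
190.0 L/s = 0.1900 m³/s. Load = 0.1900 m³/s × 171.3 g/m³ × 86 400 s/d = 2812 kg/d.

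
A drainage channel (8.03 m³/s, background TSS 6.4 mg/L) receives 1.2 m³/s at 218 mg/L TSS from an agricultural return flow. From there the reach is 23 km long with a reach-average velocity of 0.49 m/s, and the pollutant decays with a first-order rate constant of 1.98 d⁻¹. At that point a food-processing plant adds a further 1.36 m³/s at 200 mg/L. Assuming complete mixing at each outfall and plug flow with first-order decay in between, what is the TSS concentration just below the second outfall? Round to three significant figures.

35.8 mg/L

Conservation of mass: C = (8.030·6.400 + 1.200·218.0) / 9.230 = 313.0/9.230 = 33.91 mg/L; combined flow 9.230 m³/s.
Travel time t = 23·1000 / 0.49 = 46940 s = 13.04 h.
Applying C = C₀e^(−kt): 33.91 × 0.3411 = 11.57 mg/L.
Second outfall: C = (9.230·11.57 + 1.360·200.0)/10.59 = 35.76 mg/L.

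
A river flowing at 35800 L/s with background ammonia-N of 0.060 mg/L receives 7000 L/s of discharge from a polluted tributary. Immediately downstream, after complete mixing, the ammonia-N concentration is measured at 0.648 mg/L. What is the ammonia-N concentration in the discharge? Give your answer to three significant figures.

Mass balance: 35800·0.06000 + 7000·Cₑ = 42800·0.6480
→ Cₑ = (42800·0.6480 − 35800·0.06000) / 7000 = 3.655 mg/L.

3.66 mg/L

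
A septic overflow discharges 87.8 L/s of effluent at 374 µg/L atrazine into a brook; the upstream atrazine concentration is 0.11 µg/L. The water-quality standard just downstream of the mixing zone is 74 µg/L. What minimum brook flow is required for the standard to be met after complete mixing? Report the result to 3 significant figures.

Set C_mix = 74: (Q·0.1100 + 87.80·374.0) / (Q + 87.80) = 74
→ Q = 87.80·(374.0 − 74)/(74 − 0.1100) = 356.5 L/s.

356 L/s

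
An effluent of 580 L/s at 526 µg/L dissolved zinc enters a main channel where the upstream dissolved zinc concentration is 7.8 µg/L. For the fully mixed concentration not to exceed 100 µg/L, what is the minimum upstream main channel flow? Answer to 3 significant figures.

Set C_mix = 100: (Q·7.800 + 580.0·526.0) / (Q + 580.0) = 100
→ Q = 580.0·(526.0 − 100)/(100 − 7.800) = 2680 L/s.

2680 L/s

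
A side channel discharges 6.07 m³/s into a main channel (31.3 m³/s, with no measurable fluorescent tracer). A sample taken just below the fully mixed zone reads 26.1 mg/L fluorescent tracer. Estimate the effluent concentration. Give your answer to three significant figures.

Mass balance: 31.30·0 + 6.070·Cₑ = 37.37·26.10
→ Cₑ = (37.37·26.10 − 31.30·0) / 6.070 = 160.7 mg/L.

161 mg/L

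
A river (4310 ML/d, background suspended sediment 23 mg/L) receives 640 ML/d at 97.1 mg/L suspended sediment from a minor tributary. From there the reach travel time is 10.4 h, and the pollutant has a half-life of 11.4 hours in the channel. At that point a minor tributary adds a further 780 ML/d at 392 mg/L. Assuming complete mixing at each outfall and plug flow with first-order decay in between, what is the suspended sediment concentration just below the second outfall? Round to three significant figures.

Mixed concentration C = ΣQC/ΣQ = (4310·23.00 + 640.0·97.10) / 4950 = 161300/4950 = 32.58 mg/L; combined flow 4950 ML/d.
Half-life 11.4 h → k = ln 2 / 11.4 = 0.06080 h⁻¹ = 1.459 d⁻¹.
First-order decay: C = 32.58·exp(−k·t) = 32.58·0.5313 = 17.31 mg/L.
Second outfall: C = (4950·17.31 + 780.0·392.0)/5730 = 68.32 mg/L.

68.3 mg/L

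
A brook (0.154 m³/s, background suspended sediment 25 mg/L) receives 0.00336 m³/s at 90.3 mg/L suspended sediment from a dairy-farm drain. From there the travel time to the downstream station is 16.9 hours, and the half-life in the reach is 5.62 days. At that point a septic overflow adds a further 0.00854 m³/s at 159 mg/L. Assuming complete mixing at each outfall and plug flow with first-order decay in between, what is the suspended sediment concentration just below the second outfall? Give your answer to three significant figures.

31.1 mg/L

Conservation of mass: C = (0.1540·25.00 + 0.003360·90.30) / 0.1574 = 4.153/0.1574 = 26.39 mg/L; combined flow 0.1574 m³/s.
Half-life 5.62 d → k = ln 2 / 5.62 = 0.1233 d⁻¹.
First-order decay: C = 26.39·exp(−k·t) = 26.39·0.9168 = 24.20 mg/L.
At the second outfall, C = (0.1574·24.20 + 0.008540·159.0) / (0.1574 + 0.008540) = 31.14 mg/L.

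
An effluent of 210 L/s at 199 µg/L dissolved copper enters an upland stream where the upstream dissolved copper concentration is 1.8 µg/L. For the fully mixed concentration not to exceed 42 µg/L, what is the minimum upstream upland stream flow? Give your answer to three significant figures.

Set C_mix = 42: (Q·1.800 + 210.0·199.0) / (Q + 210.0) = 42
→ Q = 210.0·(199.0 − 42)/(42 − 1.800) = 820.1 L/s.

820 L/s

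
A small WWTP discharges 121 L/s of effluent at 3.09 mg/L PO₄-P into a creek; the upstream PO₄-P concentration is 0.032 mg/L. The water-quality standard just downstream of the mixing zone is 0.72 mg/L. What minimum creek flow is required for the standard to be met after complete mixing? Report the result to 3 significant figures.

Set C_mix = 0.72: (Q·0.03200 + 121.0·3.090) / (Q + 121.0) = 0.72
→ Q = 121.0·(3.090 − 0.72)/(0.72 − 0.03200) = 416.8 L/s.

417 L/s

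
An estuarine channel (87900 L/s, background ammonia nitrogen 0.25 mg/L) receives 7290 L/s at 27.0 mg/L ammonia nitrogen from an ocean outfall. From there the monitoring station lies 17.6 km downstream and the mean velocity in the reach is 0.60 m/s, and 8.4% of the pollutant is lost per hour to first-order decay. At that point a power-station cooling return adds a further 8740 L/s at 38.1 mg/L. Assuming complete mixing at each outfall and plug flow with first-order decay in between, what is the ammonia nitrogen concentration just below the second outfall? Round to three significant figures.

Conservation of mass: C = (87900·0.2500 + 7290·27.00) / 95190 = 218800/95190 = 2.299 mg/L; combined flow 95190 L/s.
Travel time t = 17.6·1000 / 0.60 = 29330 s = 8.148 h.
8.4%/h lost → k = −ln(1 − 0.084) = 0.08774 h⁻¹.
After decay, C = 2.299 × e^(−kt) = 2.299 × 0.4892 = 1.125 mg/L.
Second outfall: C = (95190·1.125 + 8740·38.10)/103900 = 4.234 mg/L.

4.23 mg/L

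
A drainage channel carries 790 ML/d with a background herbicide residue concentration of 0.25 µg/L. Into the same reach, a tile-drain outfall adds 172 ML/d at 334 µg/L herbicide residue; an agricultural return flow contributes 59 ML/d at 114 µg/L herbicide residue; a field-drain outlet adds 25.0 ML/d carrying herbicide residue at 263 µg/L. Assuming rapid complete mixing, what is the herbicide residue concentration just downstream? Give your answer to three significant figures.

67.8 µg/L

Mixed concentration C = ΣQC/ΣQ = (790.0·0.2500 + 172.0·334.0 + 59.00·114.0 + 25.00·263.0) / 1046 = 70950/1046 = 67.83 µg/L.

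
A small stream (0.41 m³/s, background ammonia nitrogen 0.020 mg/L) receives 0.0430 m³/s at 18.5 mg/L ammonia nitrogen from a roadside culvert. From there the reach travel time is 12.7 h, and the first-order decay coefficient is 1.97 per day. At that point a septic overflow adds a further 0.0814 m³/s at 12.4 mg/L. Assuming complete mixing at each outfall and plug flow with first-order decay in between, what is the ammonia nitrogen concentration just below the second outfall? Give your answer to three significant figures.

2.42 mg/L

Mass balance: C = (0.4100·0.02000 + 0.04300·18.50) / 0.4530 = 0.8037/0.4530 = 1.774 mg/L; combined flow 0.4530 m³/s.
Applying C = C₀e^(−kt): 1.774 × 0.3526 = 0.6255 mg/L.
Second outfall: C = (0.4530·0.6255 + 0.08140·12.40)/0.5344 = 2.419 mg/L.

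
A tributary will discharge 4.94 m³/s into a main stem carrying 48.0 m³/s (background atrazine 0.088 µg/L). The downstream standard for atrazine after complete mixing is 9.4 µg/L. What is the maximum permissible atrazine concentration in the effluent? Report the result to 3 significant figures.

At the limit, (Qr·Cr + Qe·Cₑ)/(Qr + Qe) = 9.4:
Cₑ = (52.94·9.4 − 48.00·0.08800) / 4.940 = 99.88 µg/L.

99.9 µg/L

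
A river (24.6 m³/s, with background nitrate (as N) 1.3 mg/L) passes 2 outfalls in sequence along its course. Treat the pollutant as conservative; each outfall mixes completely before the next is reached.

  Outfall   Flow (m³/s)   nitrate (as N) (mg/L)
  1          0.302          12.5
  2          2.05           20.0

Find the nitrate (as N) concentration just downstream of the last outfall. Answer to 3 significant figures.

2.85 mg/L

After outfall 1: Q = 24.60 + 0.3020 = 24.90 m³/s; C = (24.60·1.300 + 0.3020·12.50)/24.90 = 1.436 mg/L.
After outfall 2: Q = 24.90 + 2.050 = 26.95 m³/s; C = (24.90·1.436 + 2.050·20.00)/26.95 = 2.848 mg/L.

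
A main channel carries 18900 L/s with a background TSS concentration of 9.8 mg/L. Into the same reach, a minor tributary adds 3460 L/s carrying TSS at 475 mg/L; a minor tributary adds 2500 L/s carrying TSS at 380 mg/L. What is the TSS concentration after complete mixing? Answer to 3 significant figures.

112 mg/L

After mixing, C = (18900·9.800 + 3460·475.0 + 2500·380.0) / 24860 = 2779000/24860 = 111.8 mg/L.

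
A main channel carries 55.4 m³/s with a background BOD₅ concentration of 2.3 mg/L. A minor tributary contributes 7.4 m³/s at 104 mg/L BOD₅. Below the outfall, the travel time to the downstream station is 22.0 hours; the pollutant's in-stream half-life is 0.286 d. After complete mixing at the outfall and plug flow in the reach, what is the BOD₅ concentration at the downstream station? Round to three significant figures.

Mixed concentration C = ΣQC/ΣQ = (55.40·2.300 + 7.400·104.0) / 62.80 = 897.0/62.80 = 14.28 mg/L.
Half-life 0.286 d → k = ln 2 / 0.286 = 2.424 d⁻¹.
Decay over the reach: 14.28·exp(−kt) = 14.28·0.1084 = 1.549 mg/L.

1.55 mg/L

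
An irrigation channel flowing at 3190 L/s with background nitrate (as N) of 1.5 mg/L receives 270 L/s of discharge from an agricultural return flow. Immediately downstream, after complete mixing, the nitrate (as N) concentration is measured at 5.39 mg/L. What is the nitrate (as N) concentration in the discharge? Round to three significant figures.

51.3 mg/L

Mass balance: 3190·1.500 + 270.0·Cₑ = 3460·5.390
→ Cₑ = (3460·5.390 − 3190·1.500) / 270.0 = 51.35 mg/L.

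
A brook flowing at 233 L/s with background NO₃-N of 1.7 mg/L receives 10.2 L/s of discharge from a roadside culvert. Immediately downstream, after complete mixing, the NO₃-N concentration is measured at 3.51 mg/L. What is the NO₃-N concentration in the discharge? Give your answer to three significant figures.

Mass balance: 233.0·1.700 + 10.20·Cₑ = 243.2·3.510
→ Cₑ = (243.2·3.510 − 233.0·1.700) / 10.20 = 44.86 mg/L.

44.9 mg/L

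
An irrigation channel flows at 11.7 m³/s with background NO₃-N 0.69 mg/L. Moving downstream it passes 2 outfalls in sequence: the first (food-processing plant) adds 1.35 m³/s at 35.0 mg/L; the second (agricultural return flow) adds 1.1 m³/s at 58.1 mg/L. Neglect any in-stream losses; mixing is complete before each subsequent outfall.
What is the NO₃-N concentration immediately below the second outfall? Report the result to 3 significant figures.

8.43 mg/L

Below outfall 1: Q → 13.05 m³/s, C = (11.70·0.6900 + 1.350·35.00)/13.05 = 4.239 mg/L.
Below outfall 2: Q → 14.15 m³/s, C = (13.05·4.239 + 1.100·58.10)/14.15 = 8.426 mg/L.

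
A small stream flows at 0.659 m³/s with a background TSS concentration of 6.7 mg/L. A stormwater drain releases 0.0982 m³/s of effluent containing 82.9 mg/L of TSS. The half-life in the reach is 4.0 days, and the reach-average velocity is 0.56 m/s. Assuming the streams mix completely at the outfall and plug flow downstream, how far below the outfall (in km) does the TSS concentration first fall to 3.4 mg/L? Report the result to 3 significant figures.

Mass balance: C = (0.6590·6.700 + 0.09820·82.90) / 0.7572 = 12.56/0.7572 = 16.58 mg/L.
Half-life 4.0 d → k = ln 2 / 4.0 = 0.1733 d⁻¹.
Set 16.58·exp(−k·t) = 3.4 → t = ln(16.58/3.4)/k = 790100 s = 219.5 h.
Distance = v·t = 0.56·790100 = 442400 m = 442.4 km.

442 km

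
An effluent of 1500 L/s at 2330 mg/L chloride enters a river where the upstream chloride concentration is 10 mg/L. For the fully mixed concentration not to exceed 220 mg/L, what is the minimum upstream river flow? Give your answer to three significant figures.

15100 L/s

Set C_mix = 220: (Q·10.00 + 1500·2330) / (Q + 1500) = 220
→ Q = 1500·(2330 − 220)/(220 − 10.00) = 15070 L/s.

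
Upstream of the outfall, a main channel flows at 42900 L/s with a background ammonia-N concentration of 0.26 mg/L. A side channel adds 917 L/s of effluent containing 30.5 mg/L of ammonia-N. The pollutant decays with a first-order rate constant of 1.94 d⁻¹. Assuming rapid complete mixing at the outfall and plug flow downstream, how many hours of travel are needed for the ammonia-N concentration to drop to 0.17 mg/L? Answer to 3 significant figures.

20.5 h

Mass balance: C = (42900·0.2600 + 917.0·30.50) / 43820 = 39120/43820 = 0.8929 mg/L.
0.8929·exp(−k·t) = 0.17 → t = ln(0.8929/0.17)/k = 73870 s = 20.52 h.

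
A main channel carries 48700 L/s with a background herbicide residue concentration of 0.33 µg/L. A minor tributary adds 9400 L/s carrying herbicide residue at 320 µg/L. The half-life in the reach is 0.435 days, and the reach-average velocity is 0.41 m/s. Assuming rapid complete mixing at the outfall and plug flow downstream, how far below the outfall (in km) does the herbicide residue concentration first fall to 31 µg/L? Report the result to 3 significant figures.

11.5 km

Mixed concentration C = ΣQC/ΣQ = (48700·0.3300 + 9400·320.0) / 58100 = 3024000/58100 = 52.05 µg/L.
Half-life 0.435 d → k = ln 2 / 0.435 = 1.593 d⁻¹.
Set 52.05·exp(−k·t) = 31 → t = ln(52.05/31)/k = 28100 s = 7.805 h.
Distance = v·t = 0.41·28100 = 11520 m = 11.52 km.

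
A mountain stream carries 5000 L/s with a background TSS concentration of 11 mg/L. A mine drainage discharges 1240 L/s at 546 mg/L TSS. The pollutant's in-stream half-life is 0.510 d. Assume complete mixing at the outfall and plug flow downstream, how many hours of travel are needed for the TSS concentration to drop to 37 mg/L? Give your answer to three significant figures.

20.4 h

Conservation of mass: C = (5000·11.00 + 1240·546.0) / 6240 = 732000/6240 = 117.3 mg/L.
Half-life 0.510 d → k = ln 2 / 0.510 = 1.359 d⁻¹.
117.3·exp(−k·t) = 37 → t = ln(117.3/37)/k = 73360 s = 20.38 h.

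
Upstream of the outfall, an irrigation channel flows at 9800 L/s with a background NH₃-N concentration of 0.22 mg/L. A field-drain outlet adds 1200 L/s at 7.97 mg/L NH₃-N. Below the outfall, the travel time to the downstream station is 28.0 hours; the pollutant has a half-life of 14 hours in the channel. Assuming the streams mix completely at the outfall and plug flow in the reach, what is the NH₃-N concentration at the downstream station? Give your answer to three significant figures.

0.266 mg/L

Conservation of mass: C = (9800·0.2200 + 1200·7.970) / 11000 = 11720/11000 = 1.065 mg/L.
Half-life 14 h → k = ln 2 / 14 = 0.04951 h⁻¹ = 1.188 d⁻¹.
Decay over the reach: 1.065·exp(−kt) = 1.065·0.2500 = 0.2664 mg/L.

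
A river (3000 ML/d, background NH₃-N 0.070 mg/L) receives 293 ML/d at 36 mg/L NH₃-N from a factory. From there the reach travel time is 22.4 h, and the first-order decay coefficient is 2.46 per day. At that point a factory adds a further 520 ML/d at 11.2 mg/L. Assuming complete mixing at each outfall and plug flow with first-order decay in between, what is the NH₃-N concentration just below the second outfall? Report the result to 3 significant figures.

Flow-weighted average: C = (3000·0.07000 + 293.0·36.00) / 3293 = 10760/3293 = 3.267 mg/L; combined flow 3293 ML/d.
After decay, C = 3.267 × e^(−kt) = 3.267 × 0.1007 = 0.3289 mg/L.
At the second outfall, C = (3293·0.3289 + 520.0·11.20) / (3293 + 520.0) = 1.811 mg/L.

1.81 mg/L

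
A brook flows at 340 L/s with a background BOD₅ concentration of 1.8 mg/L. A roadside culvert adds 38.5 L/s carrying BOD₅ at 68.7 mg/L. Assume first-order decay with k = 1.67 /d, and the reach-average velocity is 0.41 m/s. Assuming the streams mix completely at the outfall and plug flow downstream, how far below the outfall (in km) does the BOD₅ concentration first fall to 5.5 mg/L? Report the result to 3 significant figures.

Mass balance: C = (340.0·1.800 + 38.50·68.70) / 378.5 = 3257/378.5 = 8.605 mg/L.
Set 8.605·exp(−k·t) = 5.5 → t = ln(8.605/5.5)/k = 23160 s = 6.432 h.
Distance = v·t = 0.41·23160 = 9494 m = 9.494 km.

9.49 km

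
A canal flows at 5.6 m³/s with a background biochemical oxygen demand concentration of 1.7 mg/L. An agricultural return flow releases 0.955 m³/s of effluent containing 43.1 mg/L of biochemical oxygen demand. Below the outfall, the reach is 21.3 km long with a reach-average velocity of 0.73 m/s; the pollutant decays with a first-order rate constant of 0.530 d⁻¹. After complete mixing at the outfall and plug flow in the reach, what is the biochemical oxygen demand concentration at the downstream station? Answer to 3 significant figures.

6.46 mg/L

After mixing, C = (5.600·1.700 + 0.9550·43.10) / 6.555 = 50.68/6.555 = 7.732 mg/L.
Travel time t = 21.3·1000 / 0.73 = 29180 s = 8.105 h.
Applying C = C₀e^(−kt): 7.732 × 0.8361 = 6.465 mg/L.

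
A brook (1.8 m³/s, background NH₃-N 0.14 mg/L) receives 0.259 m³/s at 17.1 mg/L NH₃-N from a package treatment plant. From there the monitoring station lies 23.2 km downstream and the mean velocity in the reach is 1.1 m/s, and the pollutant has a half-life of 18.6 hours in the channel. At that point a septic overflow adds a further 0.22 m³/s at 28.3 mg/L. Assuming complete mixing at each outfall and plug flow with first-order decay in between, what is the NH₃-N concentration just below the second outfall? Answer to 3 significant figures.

Mixed concentration C = ΣQC/ΣQ = (1.800·0.1400 + 0.2590·17.10) / 2.059 = 4.681/2.059 = 2.273 mg/L; combined flow 2.059 m³/s.
Travel time t = 23.2·1000 / 1.1 = 21090 s = 5.859 h.
Half-life 18.6 h → k = ln 2 / 18.6 = 0.03727 h⁻¹ = 0.8944 d⁻¹.
After decay, C = 2.273 × e^(−kt) = 2.273 × 0.8039 = 1.827 mg/L.
Second outfall: C = (2.059·1.827 + 0.2200·28.30)/2.279 = 4.383 mg/L.

4.38 mg/L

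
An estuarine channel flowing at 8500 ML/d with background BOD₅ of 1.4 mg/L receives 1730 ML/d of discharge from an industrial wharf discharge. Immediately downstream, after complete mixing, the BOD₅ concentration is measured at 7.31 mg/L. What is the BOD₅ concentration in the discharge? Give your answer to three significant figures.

36.3 mg/L

Mass balance: 8500·1.400 + 1730·Cₑ = 10230·7.310
→ Cₑ = (10230·7.310 − 8500·1.400) / 1730 = 36.35 mg/L.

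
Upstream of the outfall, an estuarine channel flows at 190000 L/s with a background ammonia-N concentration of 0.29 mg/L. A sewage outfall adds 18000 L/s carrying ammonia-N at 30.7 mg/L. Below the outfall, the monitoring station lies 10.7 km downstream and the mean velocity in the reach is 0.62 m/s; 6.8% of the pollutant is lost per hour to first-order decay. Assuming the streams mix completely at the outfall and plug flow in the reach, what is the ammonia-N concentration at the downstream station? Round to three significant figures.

Flow-weighted average: C = (190000·0.2900 + 18000·30.70) / 208000 = 607700/208000 = 2.922 mg/L.
Travel time t = 10.7·1000 / 0.62 = 17260 s = 4.794 h.
6.8%/h lost → k = −ln(1 − 0.068) = 0.07042 h⁻¹.
Decay over the reach: 2.922·exp(−kt) = 2.922·0.7135 = 2.085 mg/L.

2.08 mg/L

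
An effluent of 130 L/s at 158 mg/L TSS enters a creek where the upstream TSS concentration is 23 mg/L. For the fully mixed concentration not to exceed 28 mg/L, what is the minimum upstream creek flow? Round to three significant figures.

3380 L/s

Set C_mix = 28: (Q·23.00 + 130.0·158.0) / (Q + 130.0) = 28
→ Q = 130.0·(158.0 − 28)/(28 − 23.00) = 3380 L/s.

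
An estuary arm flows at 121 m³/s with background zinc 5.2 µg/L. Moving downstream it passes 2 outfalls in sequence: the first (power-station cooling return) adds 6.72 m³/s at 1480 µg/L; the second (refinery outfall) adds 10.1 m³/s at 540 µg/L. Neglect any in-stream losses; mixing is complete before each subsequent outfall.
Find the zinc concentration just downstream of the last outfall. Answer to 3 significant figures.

116 µg/L

Below outfall 1: Q → 127.7 m³/s, C = (121.0·5.200 + 6.720·1480)/127.7 = 82.80 µg/L.
Below outfall 2: Q → 137.8 m³/s, C = (127.7·82.80 + 10.10·540.0)/137.8 = 116.3 µg/L.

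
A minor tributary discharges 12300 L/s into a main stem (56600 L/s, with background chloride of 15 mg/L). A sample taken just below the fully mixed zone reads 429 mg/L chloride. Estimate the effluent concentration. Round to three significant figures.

2330 mg/L

Mass balance: 56600·15.00 + 12300·Cₑ = 68900·429.0
→ Cₑ = (68900·429.0 − 56600·15.00) / 12300 = 2334 mg/L.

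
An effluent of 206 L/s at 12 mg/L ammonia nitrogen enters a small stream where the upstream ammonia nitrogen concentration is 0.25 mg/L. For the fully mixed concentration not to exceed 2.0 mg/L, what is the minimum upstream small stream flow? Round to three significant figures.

Set C_mix = 2.0: (Q·0.2500 + 206.0·12.00) / (Q + 206.0) = 2.0
→ Q = 206.0·(12.00 − 2.0)/(2.0 − 0.2500) = 1177 L/s.

1180 L/s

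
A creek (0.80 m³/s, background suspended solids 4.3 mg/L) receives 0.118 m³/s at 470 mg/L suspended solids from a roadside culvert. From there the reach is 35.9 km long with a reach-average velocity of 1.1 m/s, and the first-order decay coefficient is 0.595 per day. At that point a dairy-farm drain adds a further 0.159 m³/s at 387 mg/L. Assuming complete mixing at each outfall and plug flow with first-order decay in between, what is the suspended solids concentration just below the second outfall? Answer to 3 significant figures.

Mixed concentration C = ΣQC/ΣQ = (0.8000·4.300 + 0.1180·470.0) / 0.9180 = 58.90/0.9180 = 64.16 mg/L; combined flow 0.9180 m³/s.
Travel time t = 35.9·1000 / 1.1 = 32640 s = 9.066 h.
After decay, C = 64.16 × e^(−kt) = 64.16 × 0.7987 = 51.25 mg/L.
At the second outfall, C = (0.9180·51.25 + 0.1590·387.0) / (0.9180 + 0.1590) = 100.8 mg/L.

101 mg/L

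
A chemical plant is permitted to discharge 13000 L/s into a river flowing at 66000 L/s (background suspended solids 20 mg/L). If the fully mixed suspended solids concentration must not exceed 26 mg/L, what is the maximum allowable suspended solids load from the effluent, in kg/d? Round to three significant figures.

63400 kg/d

Mass balance at the limit: 66000·20.00 + 13000·Cₑ = 79000·26 → Cₑ = 56.46 mg/L.
13000 L/s = 13.00 m³/s. Load = 13.00 m³/s × 56.46 g/m³ × 86 400 s/d = 63420 kg/d.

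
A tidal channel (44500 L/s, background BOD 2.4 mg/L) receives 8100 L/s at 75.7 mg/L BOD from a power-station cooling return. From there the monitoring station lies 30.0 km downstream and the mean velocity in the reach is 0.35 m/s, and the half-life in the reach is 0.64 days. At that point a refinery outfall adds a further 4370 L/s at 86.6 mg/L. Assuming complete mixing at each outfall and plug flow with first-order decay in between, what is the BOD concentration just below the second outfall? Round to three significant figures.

Mixed concentration C = ΣQC/ΣQ = (44500·2.400 + 8100·75.70) / 52600 = 720000/52600 = 13.69 mg/L; combined flow 52600 L/s.
Travel time t = 30.0·1000 / 0.35 = 85710 s = 23.81 h.
Half-life 0.64 d → k = ln 2 / 0.64 = 1.083 d⁻¹.
First-order decay: C = 13.69·exp(−k·t) = 13.69·0.3415 = 4.674 mg/L.
Second outfall: C = (52600·4.674 + 4370·86.60)/56970 = 10.96 mg/L.

11.0 mg/L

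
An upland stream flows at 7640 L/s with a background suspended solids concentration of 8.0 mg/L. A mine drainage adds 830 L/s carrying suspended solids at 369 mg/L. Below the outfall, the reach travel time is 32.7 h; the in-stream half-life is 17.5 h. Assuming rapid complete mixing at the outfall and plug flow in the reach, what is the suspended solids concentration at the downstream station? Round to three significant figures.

11.9 mg/L

Flow-weighted average: C = (7640·8.000 + 830.0·369.0) / 8470 = 367400/8470 = 43.38 mg/L.
Half-life 17.5 h → k = ln 2 / 17.5 = 0.03961 h⁻¹ = 0.9506 d⁻¹.
Decay over the reach: 43.38·exp(−kt) = 43.38·0.2738 = 11.88 mg/L.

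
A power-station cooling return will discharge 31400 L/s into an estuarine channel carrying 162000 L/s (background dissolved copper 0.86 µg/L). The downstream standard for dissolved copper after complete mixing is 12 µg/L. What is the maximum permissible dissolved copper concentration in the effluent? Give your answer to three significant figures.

At the limit, (Qr·Cr + Qe·Cₑ)/(Qr + Qe) = 12:
Cₑ = (193400·12 − 162000·0.8600) / 31400 = 69.47 µg/L.

69.5 µg/L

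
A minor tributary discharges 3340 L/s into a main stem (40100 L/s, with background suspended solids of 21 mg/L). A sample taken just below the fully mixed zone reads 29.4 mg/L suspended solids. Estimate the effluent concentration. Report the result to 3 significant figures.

Mass balance: 40100·21.00 + 3340·Cₑ = 43440·29.40
→ Cₑ = (43440·29.40 − 40100·21.00) / 3340 = 130.3 mg/L.

130 mg/L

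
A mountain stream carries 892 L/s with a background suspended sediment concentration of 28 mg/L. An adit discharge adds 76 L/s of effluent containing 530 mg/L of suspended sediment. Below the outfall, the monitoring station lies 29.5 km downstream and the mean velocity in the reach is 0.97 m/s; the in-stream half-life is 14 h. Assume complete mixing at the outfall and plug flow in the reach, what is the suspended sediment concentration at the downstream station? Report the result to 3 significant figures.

44.4 mg/L

Flow-weighted average: C = (892.0·28.00 + 76.00·530.0) / 968.0 = 65260/968.0 = 67.41 mg/L.
Travel time t = 29.5·1000 / 0.97 = 30410 s = 8.448 h.
Half-life 14 h → k = ln 2 / 14 = 0.04951 h⁻¹ = 1.188 d⁻¹.
First-order decay: C = 67.41·exp(−k·t) = 67.41·0.6582 = 44.37 mg/L.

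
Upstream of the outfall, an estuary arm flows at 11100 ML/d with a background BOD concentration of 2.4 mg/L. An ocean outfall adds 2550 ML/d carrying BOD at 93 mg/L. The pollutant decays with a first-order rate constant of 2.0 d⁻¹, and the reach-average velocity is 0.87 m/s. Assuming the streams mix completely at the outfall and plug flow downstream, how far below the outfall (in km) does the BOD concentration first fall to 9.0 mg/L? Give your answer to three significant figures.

Conservation of mass: C = (11100·2.400 + 2550·93.00) / 13650 = 263800/13650 = 19.33 mg/L.
Set 19.33·exp(−k·t) = 9.0 → t = ln(19.33/9.0)/k = 33010 s = 9.170 h.
Distance = v·t = 0.87·33010 = 28720 m = 28.72 km.

28.7 km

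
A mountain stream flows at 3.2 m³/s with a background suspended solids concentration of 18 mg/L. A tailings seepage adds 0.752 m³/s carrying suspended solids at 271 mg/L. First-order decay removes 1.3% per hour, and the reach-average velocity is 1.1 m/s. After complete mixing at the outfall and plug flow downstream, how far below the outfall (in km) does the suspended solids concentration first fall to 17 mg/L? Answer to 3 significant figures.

Mass balance: C = (3.200·18.00 + 0.7520·271.0) / 3.952 = 261.4/3.952 = 66.14 mg/L.
1.3%/h lost → k = −ln(1 − 0.013) = 0.01309 h⁻¹.
Set 66.14·exp(−k·t) = 17 → t = ln(66.14/17)/k = 373800 s = 103.8 h.
Distance = v·t = 1.1·373800 = 411200 m = 411.2 km.

411 km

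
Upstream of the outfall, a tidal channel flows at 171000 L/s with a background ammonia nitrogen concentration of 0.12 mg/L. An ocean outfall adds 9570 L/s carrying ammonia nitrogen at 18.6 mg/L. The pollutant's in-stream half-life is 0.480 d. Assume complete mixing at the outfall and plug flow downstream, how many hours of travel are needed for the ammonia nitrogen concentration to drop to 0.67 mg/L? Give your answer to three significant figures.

8.23 h

Conservation of mass: C = (171000·0.1200 + 9570·18.60) / 180600 = 198500/180600 = 1.099 mg/L.
Half-life 0.480 d → k = ln 2 / 0.480 = 1.444 d⁻¹.
1.099·exp(−k·t) = 0.67 → t = ln(1.099/0.67)/k = 29630 s = 8.231 h.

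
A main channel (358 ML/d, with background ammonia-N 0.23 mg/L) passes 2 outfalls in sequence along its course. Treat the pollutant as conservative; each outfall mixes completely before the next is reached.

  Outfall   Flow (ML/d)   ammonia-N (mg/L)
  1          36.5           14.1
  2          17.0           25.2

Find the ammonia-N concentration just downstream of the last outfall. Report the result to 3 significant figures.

2.49 mg/L

Outfall 1: combined Q = 394.5 ML/d; C = (358.0·0.2300 + 36.50·14.10)/394.5 = 1.513 mg/L.
Outfall 2: combined Q = 411.5 ML/d; C = (394.5·1.513 + 17.00·25.20)/411.5 = 2.492 mg/L.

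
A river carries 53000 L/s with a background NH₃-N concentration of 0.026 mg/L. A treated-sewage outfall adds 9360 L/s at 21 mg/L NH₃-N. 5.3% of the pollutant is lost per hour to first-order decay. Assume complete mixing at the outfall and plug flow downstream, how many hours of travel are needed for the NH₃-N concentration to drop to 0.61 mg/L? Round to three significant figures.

30.3 h

Flow-weighted average: C = (53000·0.02600 + 9360·21.00) / 62360 = 197900/62360 = 3.174 mg/L.
5.3%/h lost → k = −ln(1 − 0.053) = 0.05446 h⁻¹.
3.174·exp(−k·t) = 0.61 → t = ln(3.174/0.61)/k = 109000 s = 30.29 h.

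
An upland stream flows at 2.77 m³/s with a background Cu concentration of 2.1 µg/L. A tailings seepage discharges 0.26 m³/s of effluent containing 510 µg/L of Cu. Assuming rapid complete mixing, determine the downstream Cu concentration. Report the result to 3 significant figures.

45.7 µg/L

Flow-weighted average: C = (2.770·2.100 + 0.2600·510.0) / 3.030 = 138.4/3.030 = 45.68 µg/L.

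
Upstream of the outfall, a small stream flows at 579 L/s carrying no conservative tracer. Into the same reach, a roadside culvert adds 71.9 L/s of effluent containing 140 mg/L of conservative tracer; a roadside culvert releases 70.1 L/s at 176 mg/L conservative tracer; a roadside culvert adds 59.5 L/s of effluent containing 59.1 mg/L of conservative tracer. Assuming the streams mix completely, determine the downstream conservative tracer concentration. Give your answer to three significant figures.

Flow-weighted average: C = (579.0·0 + 71.90·140.0 + 70.10·176.0 + 59.50·59.10) / 780.5 = 25920/780.5 = 33.21 mg/L.

33.2 mg/L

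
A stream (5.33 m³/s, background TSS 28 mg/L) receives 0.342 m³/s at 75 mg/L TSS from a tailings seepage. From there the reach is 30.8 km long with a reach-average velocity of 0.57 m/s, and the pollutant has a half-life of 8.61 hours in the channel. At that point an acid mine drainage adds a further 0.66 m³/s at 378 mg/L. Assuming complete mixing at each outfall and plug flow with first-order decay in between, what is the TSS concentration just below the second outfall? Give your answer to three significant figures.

Mass balance: C = (5.330·28.00 + 0.3420·75.00) / 5.672 = 174.9/5.672 = 30.83 mg/L; combined flow 5.672 m³/s.
Travel time t = 30.8·1000 / 0.57 = 54040 s = 15.01 h.
Half-life 8.61 h → k = ln 2 / 8.61 = 0.08050 h⁻¹ = 1.932 d⁻¹.
Applying C = C₀e^(−kt): 30.83 × 0.2987 = 9.210 mg/L.
Second outfall: C = (5.672·9.210 + 0.6600·378.0)/6.332 = 47.65 mg/L.

47.6 mg/L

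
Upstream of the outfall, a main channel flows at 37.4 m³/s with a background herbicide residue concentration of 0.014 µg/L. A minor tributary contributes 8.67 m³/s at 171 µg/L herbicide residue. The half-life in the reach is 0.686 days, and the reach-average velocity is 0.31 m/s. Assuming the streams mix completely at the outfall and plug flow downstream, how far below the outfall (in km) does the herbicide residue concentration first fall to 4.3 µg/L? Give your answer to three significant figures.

53.4 km

Mixed concentration C = ΣQC/ΣQ = (37.40·0.01400 + 8.670·171.0) / 46.07 = 1483/46.07 = 32.19 µg/L.
Half-life 0.686 d → k = ln 2 / 0.686 = 1.010 d⁻¹.
Set 32.19·exp(−k·t) = 4.3 → t = ln(32.19/4.3)/k = 172100 s = 47.82 h.
Distance = v·t = 0.31·172100 = 53360 m = 53.36 km.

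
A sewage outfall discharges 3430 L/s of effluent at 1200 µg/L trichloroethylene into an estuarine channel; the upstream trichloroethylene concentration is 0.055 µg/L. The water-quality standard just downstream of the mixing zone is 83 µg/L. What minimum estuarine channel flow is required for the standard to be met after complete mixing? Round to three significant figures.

Set C_mix = 83: (Q·0.05500 + 3430·1200) / (Q + 3430) = 83
→ Q = 3430·(1200 − 83)/(83 − 0.05500) = 46190 L/s.

46200 L/s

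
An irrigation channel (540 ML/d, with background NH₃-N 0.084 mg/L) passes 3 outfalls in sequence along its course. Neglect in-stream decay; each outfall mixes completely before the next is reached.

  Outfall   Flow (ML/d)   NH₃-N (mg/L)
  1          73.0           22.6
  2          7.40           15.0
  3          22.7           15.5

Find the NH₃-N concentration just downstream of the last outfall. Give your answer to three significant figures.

Below outfall 1: Q → 613.0 ML/d, C = (540.0·0.08400 + 73.00·22.60)/613.0 = 2.765 mg/L.
Below outfall 2: Q → 620.4 ML/d, C = (613.0·2.765 + 7.400·15.00)/620.4 = 2.911 mg/L.
Below outfall 3: Q → 643.1 ML/d, C = (620.4·2.911 + 22.70·15.50)/643.1 = 3.356 mg/L.

3.36 mg/L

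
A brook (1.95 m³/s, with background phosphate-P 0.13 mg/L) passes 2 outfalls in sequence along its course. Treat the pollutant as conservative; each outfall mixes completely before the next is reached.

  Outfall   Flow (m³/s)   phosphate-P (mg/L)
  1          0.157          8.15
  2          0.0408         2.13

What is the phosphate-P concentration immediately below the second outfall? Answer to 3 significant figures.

0.754 mg/L

Below outfall 1: Q → 2.107 m³/s, C = (1.950·0.1300 + 0.1570·8.150)/2.107 = 0.7276 mg/L.
Below outfall 2: Q → 2.148 m³/s, C = (2.107·0.7276 + 0.04080·2.130)/2.148 = 0.7542 mg/L.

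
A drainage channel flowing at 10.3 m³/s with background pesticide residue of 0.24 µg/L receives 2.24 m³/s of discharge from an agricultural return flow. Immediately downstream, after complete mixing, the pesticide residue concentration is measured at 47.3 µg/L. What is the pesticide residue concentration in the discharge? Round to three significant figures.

264 µg/L

Mass balance: 10.30·0.2400 + 2.240·Cₑ = 12.54·47.30
→ Cₑ = (12.54·47.30 − 10.30·0.2400) / 2.240 = 263.7 µg/L.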